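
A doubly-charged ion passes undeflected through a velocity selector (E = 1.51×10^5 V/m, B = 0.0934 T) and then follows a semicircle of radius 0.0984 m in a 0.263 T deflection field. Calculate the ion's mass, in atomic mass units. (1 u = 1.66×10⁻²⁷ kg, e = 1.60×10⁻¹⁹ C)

m ≈ 3.09 u

v = E/B₁ = 1.62×10^6 m/s.
From r = mv/(qB₂), m = qB₂r/v = (2×1.60×10^-19)(0.263)(0.0984) / (1.62×10^6) = 5.12×10^-27 kg.
In atomic mass units: m = 5.12×10^-27 / 1.66×10^-27 = 3.09 u.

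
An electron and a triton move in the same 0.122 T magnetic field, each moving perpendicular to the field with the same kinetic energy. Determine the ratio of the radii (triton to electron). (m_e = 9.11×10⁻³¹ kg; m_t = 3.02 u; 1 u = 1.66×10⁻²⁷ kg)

ratio ≈ 74.2

r = √(2mK)/(qB) ⇒ at equal K, r ∝ √m/q.
r_{triton}/r_{electron} = 74.2.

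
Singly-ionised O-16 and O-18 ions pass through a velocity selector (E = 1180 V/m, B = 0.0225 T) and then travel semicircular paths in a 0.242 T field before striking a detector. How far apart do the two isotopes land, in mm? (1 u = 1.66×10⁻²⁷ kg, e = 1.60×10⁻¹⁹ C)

Δd ≈ 8.99 mm

Both emerge at v = E/B₁ = 5.24×10^4 m/s.
r = mv/(qB₂), so r₁ = 0.03597 m and r₂ = 0.04047 m, giving Δr = 4.50×10^-3 m.
After a semicircle each ion lands a diameter 2r from the entry slit, so the separation is 2Δr = 8.99×10^-3 m.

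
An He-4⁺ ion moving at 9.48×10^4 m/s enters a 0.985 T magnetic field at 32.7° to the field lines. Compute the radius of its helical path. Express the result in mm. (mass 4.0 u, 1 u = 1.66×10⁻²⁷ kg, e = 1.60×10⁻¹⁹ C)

Only the perpendicular component v⊥ = v sin32.7° = 5.12×10^4 m/s is bent by the field.
r = m v⊥ /(qB) = (6.64×10^-27)(5.12×10^4) / [(1×1.60×10^-19)(0.985)] = 2.16×10^-3 m.

r ≈ 2.16 mm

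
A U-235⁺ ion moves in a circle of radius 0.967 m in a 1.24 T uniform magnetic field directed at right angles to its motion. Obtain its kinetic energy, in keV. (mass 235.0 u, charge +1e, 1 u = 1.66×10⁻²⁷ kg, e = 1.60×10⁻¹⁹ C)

K ≈ 295 keV

v = qBr/m = (1×1.60×10^-19)(1.24)(0.967) / (3.90×10^-25) = 4.92×10^5 m/s.
K = ½mv² = 0.5·(3.90×10^-25)·(4.92×10^5)² = 4.72×10^-14 J = 295 keV.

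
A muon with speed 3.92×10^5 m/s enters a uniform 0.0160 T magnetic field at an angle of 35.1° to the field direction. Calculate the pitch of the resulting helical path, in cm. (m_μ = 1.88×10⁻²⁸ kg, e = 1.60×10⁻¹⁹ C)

pitch ≈ 14.8 cm

The velocity component along B is v∥ = v cos35.1° = 3.21×10^5 m/s.
The cyclotron period T = 2πm/(qB) = 4.61×10^-7 s is set by m, q, B alone.
Pitch = v∥·T = (3.21×10^5)(4.61×10^-7) = 0.148 m.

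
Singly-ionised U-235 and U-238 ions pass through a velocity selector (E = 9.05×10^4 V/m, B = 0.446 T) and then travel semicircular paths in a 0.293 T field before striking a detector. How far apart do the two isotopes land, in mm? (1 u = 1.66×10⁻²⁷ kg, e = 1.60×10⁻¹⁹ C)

Both emerge at v = E/B₁ = 2.03×10^5 m/s.
r = mv/(qB₂), so r₁ = 1.6885 m and r₂ = 1.7101 m, giving Δr = 0.0216 m.
After a semicircle each ion lands a diameter 2r from the entry slit, so the separation is 2Δr = 0.0431 m.

Δd ≈ 43.1 mm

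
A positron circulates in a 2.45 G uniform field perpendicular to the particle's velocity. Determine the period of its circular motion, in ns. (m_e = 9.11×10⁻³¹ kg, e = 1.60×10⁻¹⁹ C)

The cyclotron period is independent of speed: T = 2πm/(qB).
T = 2π(9.11×10^-31) / [(1×1.60×10^-19)(2.45×10^-4)] = 1.46×10^-7 s.

T ≈ 146 ns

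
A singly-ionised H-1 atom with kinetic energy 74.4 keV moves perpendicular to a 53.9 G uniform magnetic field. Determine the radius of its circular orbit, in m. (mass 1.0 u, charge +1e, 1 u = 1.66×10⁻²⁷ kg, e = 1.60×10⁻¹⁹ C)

r ≈ 7.29 m

Convert the energy: K = 74.4 keV = 1.19×10^-14 J.
v = √(2K/m) = √(2·1.19×10^-14/1.66×10^-27) = 3.79×10^6 m/s.
r = mv/(qB) = (1.66×10^-27)(3.79×10^6) / [(1×1.60×10^-19)(5.39×10^-3)] = 7.29 m.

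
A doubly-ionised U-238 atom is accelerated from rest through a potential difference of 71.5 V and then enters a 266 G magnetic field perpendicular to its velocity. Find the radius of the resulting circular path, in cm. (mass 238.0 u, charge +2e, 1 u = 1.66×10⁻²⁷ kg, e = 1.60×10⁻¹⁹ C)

r ≈ 50.0 cm

The kinetic energy gained is K = qV = (2×1.60×10^-19)(71.5) = 2.29×10^-17 J.
v = √(2K/m) = 1.08×10^4 m/s.
r = mv/(qB) = (3.95×10^-25)(1.08×10^4) / [(2×1.60×10^-19)(0.0266)] = 0.500 m.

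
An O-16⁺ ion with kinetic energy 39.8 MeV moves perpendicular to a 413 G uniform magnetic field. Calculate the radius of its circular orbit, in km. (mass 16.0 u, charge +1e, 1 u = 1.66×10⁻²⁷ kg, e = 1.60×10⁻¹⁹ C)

r ≈ 0.0880 km

Convert the energy: K = 39.8 MeV = 6.37×10^-12 J.
v = √(2K/m) = √(2·6.37×10^-12/2.66×10^-26) = 2.19×10^7 m/s.
r = mv/(qB) = (2.66×10^-26)(2.19×10^7) / [(1×1.60×10^-19)(0.0413)] = 88.0 m.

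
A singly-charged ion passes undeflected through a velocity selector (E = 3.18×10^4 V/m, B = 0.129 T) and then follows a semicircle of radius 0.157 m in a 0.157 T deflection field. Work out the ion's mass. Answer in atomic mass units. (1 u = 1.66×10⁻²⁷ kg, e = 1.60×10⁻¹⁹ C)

m ≈ 9.64 u

v = E/B₁ = 2.47×10^5 m/s.
From r = mv/(qB₂), m = qB₂r/v = (1×1.60×10^-19)(0.157)(0.157) / (2.47×10^5) = 1.60×10^-26 kg.
In atomic mass units: m = 1.60×10^-26 / 1.66×10^-27 = 9.64 u.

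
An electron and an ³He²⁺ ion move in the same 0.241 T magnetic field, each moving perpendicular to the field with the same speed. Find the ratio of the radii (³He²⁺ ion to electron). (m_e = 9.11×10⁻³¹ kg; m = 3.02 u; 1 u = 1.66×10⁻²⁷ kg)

r = mv/(qB) ⇒ at equal v, r ∝ m/q.
r_{³He²⁺ ion}/r_{electron} = 2750.

ratio ≈ 2750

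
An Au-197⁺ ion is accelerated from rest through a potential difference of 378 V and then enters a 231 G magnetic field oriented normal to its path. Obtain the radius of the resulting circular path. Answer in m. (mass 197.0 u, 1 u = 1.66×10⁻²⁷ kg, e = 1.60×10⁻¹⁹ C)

r ≈ 1.70 m

The kinetic energy gained is K = qV = (1×1.60×10^-19)(378) = 6.05×10^-17 J.
v = √(2K/m) = 1.92×10^4 m/s.
r = mv/(qB) = (3.27×10^-25)(1.92×10^4) / [(1×1.60×10^-19)(0.0231)] = 1.70 m.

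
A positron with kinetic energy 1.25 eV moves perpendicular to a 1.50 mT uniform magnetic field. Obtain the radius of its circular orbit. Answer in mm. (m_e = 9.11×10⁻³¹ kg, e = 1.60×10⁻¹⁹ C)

Convert the energy: K = 1.25 eV = 2.00×10^-19 J.
v = √(2K/m) = √(2·2.00×10^-19/9.11×10^-31) = 6.63×10^5 m/s.
r = mv/(qB) = (9.11×10^-31)(6.63×10^5) / [(1×1.60×10^-19)(1.50×10^-3)] = 2.52×10^-3 m.

r ≈ 2.52 mm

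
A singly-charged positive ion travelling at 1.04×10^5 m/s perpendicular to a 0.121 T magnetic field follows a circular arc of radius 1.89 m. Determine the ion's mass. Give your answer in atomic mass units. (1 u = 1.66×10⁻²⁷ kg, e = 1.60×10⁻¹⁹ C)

qvB = mv²/r ⇒ m = qBr/v.
m = (1×1.60×10^-19)(0.121)(1.89) / (1.04×10^5) = 3.52×10^-25 kg = 212 u.

m ≈ 212 u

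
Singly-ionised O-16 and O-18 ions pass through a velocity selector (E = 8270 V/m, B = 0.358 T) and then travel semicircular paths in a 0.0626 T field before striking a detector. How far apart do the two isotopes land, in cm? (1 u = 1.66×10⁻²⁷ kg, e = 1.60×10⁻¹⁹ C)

Both emerge at v = E/B₁ = 2.31×10^4 m/s.
r = mv/(qB₂), so r₁ = 0.06126 m and r₂ = 0.06891 m, giving Δr = 7.66×10^-3 m.
After a semicircle each ion lands a diameter 2r from the entry slit, so the separation is 2Δr = 0.0153 m.

Δd ≈ 1.53 cm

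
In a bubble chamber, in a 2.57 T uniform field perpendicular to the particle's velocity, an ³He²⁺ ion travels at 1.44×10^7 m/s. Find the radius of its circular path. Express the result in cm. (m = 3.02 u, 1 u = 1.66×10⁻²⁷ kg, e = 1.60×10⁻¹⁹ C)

The magnetic force provides the centripetal force: qvB = mv²/r, so r = mv/(qB).
r = (5.01×10^-27 kg)(1.44×10^7 m/s) / [(2×1.60×10^-19 C)(2.57 T)] = 0.0878 m.

r ≈ 8.78 cm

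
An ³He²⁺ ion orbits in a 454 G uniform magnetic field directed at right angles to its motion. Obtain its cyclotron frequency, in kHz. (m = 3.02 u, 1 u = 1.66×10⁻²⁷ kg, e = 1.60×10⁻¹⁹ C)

f = qB/(2πm) = (2×1.60×10^-19)(0.0454) / [2π(5.01×10^-27)] = 4.61×10^5 Hz.

f ≈ 461 kHz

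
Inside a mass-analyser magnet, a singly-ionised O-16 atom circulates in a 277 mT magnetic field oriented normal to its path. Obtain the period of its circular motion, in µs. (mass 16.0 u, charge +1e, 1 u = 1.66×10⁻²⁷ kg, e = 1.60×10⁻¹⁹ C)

T ≈ 3.77 µs

The cyclotron period is independent of speed: T = 2πm/(qB).
T = 2π(2.66×10^-26) / [(1×1.60×10^-19)(0.277)] = 3.77×10^-6 s.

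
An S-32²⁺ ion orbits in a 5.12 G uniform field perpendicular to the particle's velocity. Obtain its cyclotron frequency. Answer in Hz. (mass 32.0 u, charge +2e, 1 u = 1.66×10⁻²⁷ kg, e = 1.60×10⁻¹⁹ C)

f = qB/(2πm) = (2×1.60×10^-19)(5.12×10^-4) / [2π(5.31×10^-26)] = 491 Hz.

f ≈ 491 Hz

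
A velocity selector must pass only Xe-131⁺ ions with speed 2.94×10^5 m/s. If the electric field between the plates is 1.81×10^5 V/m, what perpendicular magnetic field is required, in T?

B ≈ 0.616 T

qE = qvB ⇒ B = E/v = (1.81×10^5) / (2.94×10^5) = 0.616 T.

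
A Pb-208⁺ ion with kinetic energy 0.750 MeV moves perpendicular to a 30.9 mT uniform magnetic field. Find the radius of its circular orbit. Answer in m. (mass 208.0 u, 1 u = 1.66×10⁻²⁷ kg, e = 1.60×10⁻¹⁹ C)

Convert the energy: K = 0.750 MeV = 1.20×10^-13 J.
v = √(2K/m) = √(2·1.20×10^-13/3.45×10^-25) = 8.34×10^5 m/s.
r = mv/(qB) = (3.45×10^-25)(8.34×10^5) / [(1×1.60×10^-19)(0.0309)] = 58.2 m.

r ≈ 58.2 m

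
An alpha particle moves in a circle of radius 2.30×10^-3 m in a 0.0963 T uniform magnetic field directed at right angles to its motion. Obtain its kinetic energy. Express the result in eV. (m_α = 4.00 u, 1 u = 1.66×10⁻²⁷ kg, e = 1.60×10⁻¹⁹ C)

K ≈ 2.36 eV

v = qBr/m = (2×1.60×10^-19)(0.0963)(2.30×10^-3) / (6.64×10^-27) = 1.07×10^4 m/s.
K = ½mv² = 0.5·(6.64×10^-27)·(1.07×10^4)² = 3.78×10^-19 J = 2.36 eV.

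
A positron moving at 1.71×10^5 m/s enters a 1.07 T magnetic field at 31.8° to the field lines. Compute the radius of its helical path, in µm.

Only the perpendicular component v⊥ = v sin31.8° = 9.01×10^4 m/s is bent by the field.
r = m v⊥ /(qB) = (9.11×10^-31)(9.01×10^4) / [(1×1.60×10^-19)(1.07)] = 4.79×10^-7 m.

r ≈ 0.479 µm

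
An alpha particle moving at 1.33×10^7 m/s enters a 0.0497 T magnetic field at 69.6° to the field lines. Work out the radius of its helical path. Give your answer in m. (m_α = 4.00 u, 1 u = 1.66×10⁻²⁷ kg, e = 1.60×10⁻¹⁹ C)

Only the perpendicular component v⊥ = v sin69.6° = 1.25×10^7 m/s is bent by the field.
r = m v⊥ /(qB) = (6.64×10^-27)(1.25×10^7) / [(2×1.60×10^-19)(0.0497)] = 5.20 m.

r ≈ 5.20 m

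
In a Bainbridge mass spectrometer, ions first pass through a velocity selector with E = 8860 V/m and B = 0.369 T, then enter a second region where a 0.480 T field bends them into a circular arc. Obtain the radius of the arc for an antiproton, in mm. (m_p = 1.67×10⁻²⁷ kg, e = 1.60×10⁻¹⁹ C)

The selector passes v = E/B = 8860/0.369 = 2.40×10^4 m/s.
In the deflection region, r = mv/(qB₂) = (1.67×10^-27)(2.40×10^4) / [(1×1.60×10^-19)(0.480)] = 5.22×10^-4 m.

r ≈ 0.522 mm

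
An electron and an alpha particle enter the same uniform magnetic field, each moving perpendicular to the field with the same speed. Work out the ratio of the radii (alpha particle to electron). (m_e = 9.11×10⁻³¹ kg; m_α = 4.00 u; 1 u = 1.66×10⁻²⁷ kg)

ratio ≈ 3640

r = mv/(qB) ⇒ at equal v, r ∝ m/q.
r_{alpha particle}/r_{electron} = 3640.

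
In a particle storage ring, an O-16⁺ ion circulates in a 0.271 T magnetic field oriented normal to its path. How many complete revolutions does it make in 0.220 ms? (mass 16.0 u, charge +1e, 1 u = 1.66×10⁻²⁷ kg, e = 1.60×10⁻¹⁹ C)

N = 57

T = 2πm/(qB) = 2π(2.656×10^-26) / [(1×1.60×10^-19)(0.271)] = 3.8487×10^-6 s.
N = t/T = 2.20×10^-4 / 3.8487×10^-6 ≈ 57.16, so 57 complete revolutions.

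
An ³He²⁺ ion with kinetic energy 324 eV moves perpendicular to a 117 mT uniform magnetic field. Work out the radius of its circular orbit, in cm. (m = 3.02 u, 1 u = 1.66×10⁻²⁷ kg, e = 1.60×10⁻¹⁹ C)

Convert the energy: K = 324 eV = 5.18×10^-17 J.
v = √(2K/m) = √(2·5.18×10^-17/5.01×10^-27) = 1.44×10^5 m/s.
r = mv/(qB) = (5.01×10^-27)(1.44×10^5) / [(2×1.60×10^-19)(0.117)] = 0.0193 m.

r ≈ 1.93 cm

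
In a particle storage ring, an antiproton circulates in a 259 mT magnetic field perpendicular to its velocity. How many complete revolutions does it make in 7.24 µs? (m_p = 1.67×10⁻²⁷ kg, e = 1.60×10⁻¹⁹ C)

T = 2πm/(qB) = 2π(1.67×10^-27) / [(1×1.60×10^-19)(0.259)] = 2.5321×10^-7 s.
N = t/T = 7.24×10^-6 / 2.5321×10^-7 ≈ 28.59, so 28 complete revolutions.

N = 28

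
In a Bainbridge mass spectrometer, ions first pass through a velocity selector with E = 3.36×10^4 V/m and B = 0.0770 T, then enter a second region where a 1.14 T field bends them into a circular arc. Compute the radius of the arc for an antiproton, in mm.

r ≈ 4.00 mm

The selector passes v = E/B = 3.36×10^4/0.0770 = 4.36×10^5 m/s.
In the deflection region, r = mv/(qB₂) = (1.67×10^-27)(4.36×10^5) / [(1×1.60×10^-19)(1.14)] = 4.00×10^-3 m.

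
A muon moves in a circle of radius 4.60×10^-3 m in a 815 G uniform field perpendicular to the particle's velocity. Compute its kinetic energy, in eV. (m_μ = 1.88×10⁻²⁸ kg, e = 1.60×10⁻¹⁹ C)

v = qBr/m = (1×1.60×10^-19)(0.0815)(4.60×10^-3) / (1.88×10^-28) = 3.19×10^5 m/s.
K = ½mv² = 0.5·(1.88×10^-28)·(3.19×10^5)² = 9.57×10^-18 J = 59.8 eV.

K ≈ 59.8 eV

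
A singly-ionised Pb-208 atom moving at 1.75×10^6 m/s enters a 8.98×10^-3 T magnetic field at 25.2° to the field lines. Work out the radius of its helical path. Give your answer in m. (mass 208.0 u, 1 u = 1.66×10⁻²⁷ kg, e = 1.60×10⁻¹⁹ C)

Only the perpendicular component v⊥ = v sin25.2° = 7.45×10^5 m/s is bent by the field.
r = m v⊥ /(qB) = (3.45×10^-25)(7.45×10^5) / [(1×1.60×10^-19)(8.98×10^-3)] = 179 m.

r ≈ 179 m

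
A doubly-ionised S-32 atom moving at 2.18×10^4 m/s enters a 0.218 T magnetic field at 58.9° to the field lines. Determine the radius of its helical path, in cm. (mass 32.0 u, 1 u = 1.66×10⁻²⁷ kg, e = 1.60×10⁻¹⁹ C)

Only the perpendicular component v⊥ = v sin58.9° = 1.87×10^4 m/s is bent by the field.
r = m v⊥ /(qB) = (5.31×10^-26)(1.87×10^4) / [(2×1.60×10^-19)(0.218)] = 0.0142 m.

r ≈ 1.42 cm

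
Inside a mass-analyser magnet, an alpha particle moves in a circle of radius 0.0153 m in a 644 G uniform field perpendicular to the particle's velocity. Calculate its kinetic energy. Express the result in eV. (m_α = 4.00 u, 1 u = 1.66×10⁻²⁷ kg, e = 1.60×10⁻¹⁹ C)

v = qBr/m = (2×1.60×10^-19)(0.0644)(0.0153) / (6.64×10^-27) = 4.75×10^4 m/s.
K = ½mv² = 0.5·(6.64×10^-27)·(4.75×10^4)² = 7.49×10^-18 J = 46.8 eV.

K ≈ 46.8 eV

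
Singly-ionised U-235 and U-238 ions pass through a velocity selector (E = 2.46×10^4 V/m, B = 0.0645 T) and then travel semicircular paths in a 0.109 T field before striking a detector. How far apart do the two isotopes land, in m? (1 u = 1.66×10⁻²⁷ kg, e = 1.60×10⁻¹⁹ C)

Both emerge at v = E/B₁ = 3.81×10^5 m/s.
r = mv/(qB₂), so r₁ = 8.531 m and r₂ = 8.640 m, giving Δr = 0.109 m.
After a semicircle each ion lands a diameter 2r from the entry slit, so the separation is 2Δr = 0.218 m.

Δd ≈ 0.218 m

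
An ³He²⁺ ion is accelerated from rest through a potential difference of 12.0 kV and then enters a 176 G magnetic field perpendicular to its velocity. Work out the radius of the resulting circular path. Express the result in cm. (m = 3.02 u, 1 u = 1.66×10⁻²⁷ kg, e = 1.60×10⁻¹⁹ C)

r ≈ 110 cm

The kinetic energy gained is K = qV = (2×1.60×10^-19)(1.20×10^4) = 3.84×10^-15 J.
v = √(2K/m) = 1.24×10^6 m/s.
r = mv/(qB) = (5.01×10^-27)(1.24×10^6) / [(2×1.60×10^-19)(0.0176)] = 1.10 m.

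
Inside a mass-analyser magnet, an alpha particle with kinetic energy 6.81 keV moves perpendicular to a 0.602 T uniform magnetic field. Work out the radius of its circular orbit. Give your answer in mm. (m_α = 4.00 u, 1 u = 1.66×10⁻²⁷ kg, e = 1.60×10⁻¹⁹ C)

r ≈ 19.7 mm

Convert the energy: K = 6.81 keV = 1.09×10^-15 J.
v = √(2K/m) = √(2·1.09×10^-15/6.64×10^-27) = 5.73×10^5 m/s.
r = mv/(qB) = (6.64×10^-27)(5.73×10^5) / [(2×1.60×10^-19)(0.602)] = 0.0197 m.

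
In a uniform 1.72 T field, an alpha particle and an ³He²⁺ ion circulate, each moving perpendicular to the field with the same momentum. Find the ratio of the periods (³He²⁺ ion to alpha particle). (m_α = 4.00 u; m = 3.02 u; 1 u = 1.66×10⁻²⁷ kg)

T = 2πm/(qB) is independent of speed, so T₂/T₁ = (m₂/q₂)/(m₁/q₁).
T_{³He²⁺ ion}/T_{alpha particle} = (5.01×10^-27/2e) / (6.64×10^-27/2e) = 0.755.

ratio ≈ 0.755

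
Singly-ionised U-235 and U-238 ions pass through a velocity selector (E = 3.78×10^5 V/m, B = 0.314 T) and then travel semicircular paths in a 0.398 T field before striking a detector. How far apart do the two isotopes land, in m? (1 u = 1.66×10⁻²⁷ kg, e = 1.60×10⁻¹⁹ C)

Δd ≈ 0.188 m

Both emerge at v = E/B₁ = 1.20×10^6 m/s.
r = mv/(qB₂), so r₁ = 7.3745 m and r₂ = 7.4687 m, giving Δr = 0.0941 m.
After a semicircle each ion lands a diameter 2r from the entry slit, so the separation is 2Δr = 0.188 m.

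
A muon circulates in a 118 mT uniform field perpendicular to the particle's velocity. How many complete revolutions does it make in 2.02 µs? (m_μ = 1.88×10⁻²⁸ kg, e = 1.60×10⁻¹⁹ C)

N = 32

T = 2πm/(qB) = 2π(1.88×10^-28) / [(1×1.60×10^-19)(0.118)] = 6.2566×10^-8 s.
N = t/T = 2.02×10^-6 / 6.2566×10^-8 ≈ 32.29, so 32 complete revolutions.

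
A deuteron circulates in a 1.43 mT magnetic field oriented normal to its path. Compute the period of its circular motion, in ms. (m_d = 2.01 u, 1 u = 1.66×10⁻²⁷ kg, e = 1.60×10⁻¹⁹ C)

The cyclotron period is independent of speed: T = 2πm/(qB).
T = 2π(3.34×10^-27) / [(1×1.60×10^-19)(1.43×10^-3)] = 9.16×10^-5 s.

T ≈ 0.0916 ms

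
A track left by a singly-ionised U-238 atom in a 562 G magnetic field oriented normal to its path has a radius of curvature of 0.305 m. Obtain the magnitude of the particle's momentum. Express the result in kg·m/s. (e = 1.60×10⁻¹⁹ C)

Since qvB = mv²/r, the momentum p = mv = qBr.
p = (1×1.60×10^-19)(0.0562)(0.305) = 2.74×10^-21 kg·m/s.

p ≈ 2.74×10^-21 kg·m/s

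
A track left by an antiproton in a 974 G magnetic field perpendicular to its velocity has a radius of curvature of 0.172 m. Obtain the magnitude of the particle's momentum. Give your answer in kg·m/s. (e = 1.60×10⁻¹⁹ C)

Since qvB = mv²/r, the momentum p = mv = qBr.
p = (1×1.60×10^-19)(0.0974)(0.172) = 2.68×10^-21 kg·m/s.

p ≈ 2.68×10^-21 kg·m/s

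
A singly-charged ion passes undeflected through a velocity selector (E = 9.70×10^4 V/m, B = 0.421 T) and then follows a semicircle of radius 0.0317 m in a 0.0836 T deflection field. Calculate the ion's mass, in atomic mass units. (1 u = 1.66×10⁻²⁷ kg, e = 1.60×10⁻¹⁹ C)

v = E/B₁ = 2.30×10^5 m/s.
From r = mv/(qB₂), m = qB₂r/v = (1×1.60×10^-19)(0.0836)(0.0317) / (2.30×10^5) = 1.84×10^-27 kg.
In atomic mass units: m = 1.84×10^-27 / 1.66×10^-27 = 1.11 u.

m ≈ 1.11 u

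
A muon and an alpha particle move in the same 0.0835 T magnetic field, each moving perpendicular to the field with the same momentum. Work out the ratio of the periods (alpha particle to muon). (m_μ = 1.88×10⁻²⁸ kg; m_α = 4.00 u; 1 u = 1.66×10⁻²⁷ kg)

ratio ≈ 17.7

T = 2πm/(qB) is independent of speed, so T₂/T₁ = (m₂/q₂)/(m₁/q₁).
T_{alpha particle}/T_{muon} = (6.64×10^-27/2e) / (1.88×10^-28/1e) = 17.7.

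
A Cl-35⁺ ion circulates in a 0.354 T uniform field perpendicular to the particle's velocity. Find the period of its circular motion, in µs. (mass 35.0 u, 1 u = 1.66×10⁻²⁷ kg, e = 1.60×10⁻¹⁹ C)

T ≈ 6.45 µs

The cyclotron period is independent of speed: T = 2πm/(qB).
T = 2π(5.81×10^-26) / [(1×1.60×10^-19)(0.354)] = 6.45×10^-6 s.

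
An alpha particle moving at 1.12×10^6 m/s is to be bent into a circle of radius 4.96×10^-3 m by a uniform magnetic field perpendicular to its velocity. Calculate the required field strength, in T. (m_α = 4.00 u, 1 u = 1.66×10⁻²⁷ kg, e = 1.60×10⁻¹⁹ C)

qvB = mv²/r gives B = mv/(qr).
B = (6.64×10^-27)(1.12×10^6) / [(2×1.60×10^-19)(4.96×10^-3)] = 4.69 T.

B ≈ 4.69 T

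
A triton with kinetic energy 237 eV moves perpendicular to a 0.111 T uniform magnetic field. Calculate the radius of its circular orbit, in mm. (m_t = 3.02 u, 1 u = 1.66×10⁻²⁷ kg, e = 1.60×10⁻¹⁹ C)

Convert the energy: K = 237 eV = 3.79×10^-17 J.
v = √(2K/m) = √(2·3.79×10^-17/5.01×10^-27) = 1.23×10^5 m/s.
r = mv/(qB) = (5.01×10^-27)(1.23×10^5) / [(1×1.60×10^-19)(0.111)] = 0.0347 m.

r ≈ 34.7 mm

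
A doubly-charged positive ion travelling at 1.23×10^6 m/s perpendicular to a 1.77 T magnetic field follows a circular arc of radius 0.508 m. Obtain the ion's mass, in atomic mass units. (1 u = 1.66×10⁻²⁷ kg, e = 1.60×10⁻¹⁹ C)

qvB = mv²/r ⇒ m = qBr/v.
m = (2×1.60×10^-19)(1.77)(0.508) / (1.23×10^6) = 2.34×10^-25 kg = 141 u.

m ≈ 141 u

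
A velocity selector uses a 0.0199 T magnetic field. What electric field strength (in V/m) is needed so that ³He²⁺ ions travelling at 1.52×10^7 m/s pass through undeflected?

E ≈ 3.02×10^5 V/m

qE = qvB ⇒ E = vB = (1.52×10^7)(0.0199) = 3.02×10^5 V/m.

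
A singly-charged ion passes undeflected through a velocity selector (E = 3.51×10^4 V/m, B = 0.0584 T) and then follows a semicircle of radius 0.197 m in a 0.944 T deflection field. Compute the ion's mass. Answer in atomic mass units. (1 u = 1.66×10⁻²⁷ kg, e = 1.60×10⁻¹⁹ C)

v = E/B₁ = 6.01×10^5 m/s.
From r = mv/(qB₂), m = qB₂r/v = (1×1.60×10^-19)(0.944)(0.197) / (6.01×10^5) = 4.95×10^-26 kg.
In atomic mass units: m = 4.95×10^-26 / 1.66×10^-27 = 29.8 u.

m ≈ 29.8 u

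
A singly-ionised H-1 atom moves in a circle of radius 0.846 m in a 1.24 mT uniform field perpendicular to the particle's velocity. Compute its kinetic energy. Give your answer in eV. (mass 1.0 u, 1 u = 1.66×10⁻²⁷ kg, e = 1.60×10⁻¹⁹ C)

v = qBr/m = (1×1.60×10^-19)(1.24×10^-3)(0.846) / (1.66×10^-27) = 1.01×10^5 m/s.
K = ½mv² = 0.5·(1.66×10^-27)·(1.01×10^5)² = 8.49×10^-18 J = 53.0 eV.

K ≈ 53.0 eV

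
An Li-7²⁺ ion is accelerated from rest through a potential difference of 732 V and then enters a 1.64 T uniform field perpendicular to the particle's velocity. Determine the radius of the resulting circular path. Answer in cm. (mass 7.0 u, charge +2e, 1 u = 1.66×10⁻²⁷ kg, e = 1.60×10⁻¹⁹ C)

The kinetic energy gained is K = qV = (2×1.60×10^-19)(732) = 2.34×10^-16 J.
v = √(2K/m) = 2.01×10^5 m/s.
r = mv/(qB) = (1.16×10^-26)(2.01×10^5) / [(2×1.60×10^-19)(1.64)] = 4.45×10^-3 m.

r ≈ 0.445 cm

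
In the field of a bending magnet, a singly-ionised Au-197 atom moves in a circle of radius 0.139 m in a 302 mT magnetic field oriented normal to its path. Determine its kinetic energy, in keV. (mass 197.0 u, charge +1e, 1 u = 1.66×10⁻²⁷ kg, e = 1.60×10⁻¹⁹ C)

v = qBr/m = (1×1.60×10^-19)(0.302)(0.139) / (3.27×10^-25) = 2.05×10^4 m/s.
K = ½mv² = 0.5·(3.27×10^-25)·(2.05×10^4)² = 6.90×10^-17 J = 0.431 keV.

K ≈ 0.431 keV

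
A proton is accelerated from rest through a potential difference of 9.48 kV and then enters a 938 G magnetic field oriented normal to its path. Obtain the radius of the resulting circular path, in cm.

r ≈ 15.0 cm

The kinetic energy gained is K = qV = (1×1.60×10^-19)(9480) = 1.52×10^-15 J.
v = √(2K/m) = 1.35×10^6 m/s.
r = mv/(qB) = (1.67×10^-27)(1.35×10^6) / [(1×1.60×10^-19)(0.0938)] = 0.150 m.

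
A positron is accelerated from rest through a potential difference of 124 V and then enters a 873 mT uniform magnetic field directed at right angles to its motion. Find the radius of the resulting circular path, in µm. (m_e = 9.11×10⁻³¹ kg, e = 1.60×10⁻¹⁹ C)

The kinetic energy gained is K = qV = (1×1.60×10^-19)(124) = 1.98×10^-17 J.
v = √(2K/m) = 6.60×10^6 m/s.
r = mv/(qB) = (9.11×10^-31)(6.60×10^6) / [(1×1.60×10^-19)(0.873)] = 4.30×10^-5 m.

r ≈ 43.0 µm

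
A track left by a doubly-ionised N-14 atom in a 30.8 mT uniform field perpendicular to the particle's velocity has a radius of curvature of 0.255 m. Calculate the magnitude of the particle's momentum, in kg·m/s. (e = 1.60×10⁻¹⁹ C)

p ≈ 2.51×10^-21 kg·m/s

Since qvB = mv²/r, the momentum p = mv = qBr.
p = (2×1.60×10^-19)(0.0308)(0.255) = 2.51×10^-21 kg·m/s.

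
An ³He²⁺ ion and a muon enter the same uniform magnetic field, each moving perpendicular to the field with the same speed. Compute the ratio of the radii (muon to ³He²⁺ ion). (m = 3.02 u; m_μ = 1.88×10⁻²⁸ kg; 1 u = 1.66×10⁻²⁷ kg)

ratio ≈ 0.0750

r = mv/(qB) ⇒ at equal v, r ∝ m/q.
r_{muon}/r_{³He²⁺ ion} = 0.0750.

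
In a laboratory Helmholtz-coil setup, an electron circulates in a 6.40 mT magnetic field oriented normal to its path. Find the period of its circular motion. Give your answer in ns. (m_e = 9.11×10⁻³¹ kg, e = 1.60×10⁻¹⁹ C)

The cyclotron period is independent of speed: T = 2πm/(qB).
T = 2π(9.11×10^-31) / [(1×1.60×10^-19)(6.40×10^-3)] = 5.59×10^-9 s.

T ≈ 5.59 ns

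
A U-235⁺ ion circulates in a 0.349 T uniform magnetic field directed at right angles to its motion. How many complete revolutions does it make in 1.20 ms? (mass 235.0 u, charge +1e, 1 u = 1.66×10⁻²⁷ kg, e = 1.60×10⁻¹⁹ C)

T = 2πm/(qB) = 2π(3.901×10^-25) / [(1×1.60×10^-19)(0.349)] = 4.3895×10^-5 s.
N = t/T = 1.20×10^-3 / 4.3895×10^-5 ≈ 27.34, so 27 complete revolutions.

N = 27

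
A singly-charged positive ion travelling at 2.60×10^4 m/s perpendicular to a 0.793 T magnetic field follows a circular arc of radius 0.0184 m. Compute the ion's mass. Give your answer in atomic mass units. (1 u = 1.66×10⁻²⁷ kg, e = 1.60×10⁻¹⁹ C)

qvB = mv²/r ⇒ m = qBr/v.
m = (1×1.60×10^-19)(0.793)(0.0184) / (2.60×10^4) = 8.98×10^-26 kg = 54.1 u.

m ≈ 54.1 u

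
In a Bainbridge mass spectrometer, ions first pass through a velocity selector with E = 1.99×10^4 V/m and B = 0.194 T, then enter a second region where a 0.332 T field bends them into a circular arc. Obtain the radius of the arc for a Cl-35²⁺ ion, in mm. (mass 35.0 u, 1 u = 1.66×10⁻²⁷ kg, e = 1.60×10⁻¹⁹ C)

r ≈ 56.1 mm

The selector passes v = E/B = 1.99×10^4/0.194 = 1.03×10^5 m/s.
In the deflection region, r = mv/(qB₂) = (5.81×10^-26)(1.03×10^5) / [(2×1.60×10^-19)(0.332)] = 0.0561 m.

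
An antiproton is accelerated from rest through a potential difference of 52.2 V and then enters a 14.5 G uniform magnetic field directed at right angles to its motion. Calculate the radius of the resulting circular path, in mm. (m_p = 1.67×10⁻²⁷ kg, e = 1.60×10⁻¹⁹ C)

The kinetic energy gained is K = qV = (1×1.60×10^-19)(52.2) = 8.35×10^-18 J.
v = √(2K/m) = 1.00×10^5 m/s.
r = mv/(qB) = (1.67×10^-27)(1.00×10^5) / [(1×1.60×10^-19)(1.45×10^-3)] = 0.720 m.

r ≈ 720 mm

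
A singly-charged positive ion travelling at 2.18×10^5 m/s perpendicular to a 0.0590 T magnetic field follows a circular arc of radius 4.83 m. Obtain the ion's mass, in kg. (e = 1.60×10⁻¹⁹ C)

qvB = mv²/r ⇒ m = qBr/v.
m = (1×1.60×10^-19)(0.0590)(4.83) / (2.18×10^5) = 2.09×10^-25 kg.

m ≈ 2.09×10^-25 kg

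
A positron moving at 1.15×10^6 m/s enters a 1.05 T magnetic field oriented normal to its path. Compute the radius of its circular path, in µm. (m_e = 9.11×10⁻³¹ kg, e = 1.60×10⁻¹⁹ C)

The magnetic force provides the centripetal force: qvB = mv²/r, so r = mv/(qB).
r = (9.11×10^-31 kg)(1.15×10^6 m/s) / [(1×1.60×10^-19 C)(1.05 T)] = 6.24×10^-6 m.

r ≈ 6.24 µm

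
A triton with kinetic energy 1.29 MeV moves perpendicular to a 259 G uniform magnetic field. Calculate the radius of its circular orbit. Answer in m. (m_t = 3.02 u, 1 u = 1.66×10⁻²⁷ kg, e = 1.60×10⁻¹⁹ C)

r ≈ 11.0 m

Convert the energy: K = 1.29 MeV = 2.06×10^-13 J.
v = √(2K/m) = √(2·2.06×10^-13/5.01×10^-27) = 9.07×10^6 m/s.
r = mv/(qB) = (5.01×10^-27)(9.07×10^6) / [(1×1.60×10^-19)(0.0259)] = 11.0 m.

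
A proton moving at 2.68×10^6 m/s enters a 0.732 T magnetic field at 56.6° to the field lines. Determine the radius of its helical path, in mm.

r ≈ 31.9 mm

Only the perpendicular component v⊥ = v sin56.6° = 2.24×10^6 m/s is bent by the field.
r = m v⊥ /(qB) = (1.67×10^-27)(2.24×10^6) / [(1×1.60×10^-19)(0.732)] = 0.0319 m.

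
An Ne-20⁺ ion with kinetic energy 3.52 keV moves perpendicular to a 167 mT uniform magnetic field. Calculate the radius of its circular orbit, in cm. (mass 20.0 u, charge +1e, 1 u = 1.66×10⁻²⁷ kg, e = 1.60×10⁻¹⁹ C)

Convert the energy: K = 3.52 keV = 5.63×10^-16 J.
v = √(2K/m) = √(2·5.63×10^-16/3.32×10^-26) = 1.84×10^5 m/s.
r = mv/(qB) = (3.32×10^-26)(1.84×10^5) / [(1×1.60×10^-19)(0.167)] = 0.229 m.

r ≈ 22.9 cm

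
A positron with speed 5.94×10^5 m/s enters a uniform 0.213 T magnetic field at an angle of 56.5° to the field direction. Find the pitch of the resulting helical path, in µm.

pitch ≈ 55.1 µm

The velocity component along B is v∥ = v cos56.5° = 3.28×10^5 m/s.
The cyclotron period T = 2πm/(qB) = 1.68×10^-10 s is set by m, q, B alone.
Pitch = v∥·T = (3.28×10^5)(1.68×10^-10) = 5.51×10^-5 m.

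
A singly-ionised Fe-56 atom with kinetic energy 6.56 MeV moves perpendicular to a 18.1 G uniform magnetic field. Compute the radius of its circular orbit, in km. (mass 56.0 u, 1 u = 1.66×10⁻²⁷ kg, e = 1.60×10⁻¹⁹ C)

r ≈ 1.53 km

Convert the energy: K = 6.56 MeV = 1.05×10^-12 J.
v = √(2K/m) = √(2·1.05×10^-12/9.30×10^-26) = 4.75×10^6 m/s.
r = mv/(qB) = (9.30×10^-26)(4.75×10^6) / [(1×1.60×10^-19)(1.81×10^-3)] = 1530 m.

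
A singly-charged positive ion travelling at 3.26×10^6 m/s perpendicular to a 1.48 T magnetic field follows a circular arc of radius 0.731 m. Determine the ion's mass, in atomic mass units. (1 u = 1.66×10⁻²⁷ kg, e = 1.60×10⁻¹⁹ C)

m ≈ 32.0 u

qvB = mv²/r ⇒ m = qBr/v.
m = (1×1.60×10^-19)(1.48)(0.731) / (3.26×10^6) = 5.31×10^-26 kg = 32.0 u.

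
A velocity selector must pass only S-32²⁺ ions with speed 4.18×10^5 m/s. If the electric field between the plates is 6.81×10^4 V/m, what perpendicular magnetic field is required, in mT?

qE = qvB ⇒ B = E/v = (6.81×10^4) / (4.18×10^5) = 0.163 T.

B ≈ 163 mT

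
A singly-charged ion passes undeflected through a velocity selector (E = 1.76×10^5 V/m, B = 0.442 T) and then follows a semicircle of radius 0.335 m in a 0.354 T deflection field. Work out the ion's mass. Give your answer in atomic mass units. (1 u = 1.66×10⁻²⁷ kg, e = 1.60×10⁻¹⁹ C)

m ≈ 28.7 u

v = E/B₁ = 3.98×10^5 m/s.
From r = mv/(qB₂), m = qB₂r/v = (1×1.60×10^-19)(0.354)(0.335) / (3.98×10^5) = 4.77×10^-26 kg.
In atomic mass units: m = 4.77×10^-26 / 1.66×10^-27 = 28.7 u.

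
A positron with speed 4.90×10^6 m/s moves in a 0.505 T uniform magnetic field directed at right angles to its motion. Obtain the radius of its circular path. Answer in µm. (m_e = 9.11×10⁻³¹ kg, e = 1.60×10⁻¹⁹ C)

The magnetic force provides the centripetal force: qvB = mv²/r, so r = mv/(qB).
r = (9.11×10^-31 kg)(4.90×10^6 m/s) / [(1×1.60×10^-19 C)(0.505 T)] = 5.52×10^-5 m.

r ≈ 55.2 µm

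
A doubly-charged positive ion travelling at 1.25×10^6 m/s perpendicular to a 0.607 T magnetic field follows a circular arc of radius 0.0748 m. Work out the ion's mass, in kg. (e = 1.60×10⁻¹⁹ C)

qvB = mv²/r ⇒ m = qBr/v.
m = (2×1.60×10^-19)(0.607)(0.0748) / (1.25×10^6) = 1.16×10^-26 kg.

m ≈ 1.16×10^-26 kg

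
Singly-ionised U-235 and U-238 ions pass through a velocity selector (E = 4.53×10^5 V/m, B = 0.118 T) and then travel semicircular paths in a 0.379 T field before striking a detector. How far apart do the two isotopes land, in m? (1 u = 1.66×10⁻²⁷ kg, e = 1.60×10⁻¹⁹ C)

Both emerge at v = E/B₁ = 3.84×10^6 m/s.
r = mv/(qB₂), so r₁ = 24.696 m and r₂ = 25.012 m, giving Δr = 0.315 m.
After a semicircle each ion lands a diameter 2r from the entry slit, so the separation is 2Δr = 0.631 m.

Δd ≈ 0.631 m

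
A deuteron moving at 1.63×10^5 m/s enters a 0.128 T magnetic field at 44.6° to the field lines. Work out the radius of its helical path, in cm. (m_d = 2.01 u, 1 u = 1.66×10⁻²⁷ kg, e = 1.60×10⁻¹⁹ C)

Only the perpendicular component v⊥ = v sin44.6° = 1.14×10^5 m/s is bent by the field.
r = m v⊥ /(qB) = (3.34×10^-27)(1.14×10^5) / [(1×1.60×10^-19)(0.128)] = 0.0186 m.

r ≈ 1.86 cm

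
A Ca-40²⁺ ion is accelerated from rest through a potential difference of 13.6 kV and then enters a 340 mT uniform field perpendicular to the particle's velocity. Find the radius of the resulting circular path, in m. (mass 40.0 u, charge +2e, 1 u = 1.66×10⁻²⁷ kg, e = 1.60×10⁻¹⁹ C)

r ≈ 0.221 m

The kinetic energy gained is K = qV = (2×1.60×10^-19)(1.36×10^4) = 4.35×10^-15 J.
v = √(2K/m) = 3.62×10^5 m/s.
r = mv/(qB) = (6.64×10^-26)(3.62×10^5) / [(2×1.60×10^-19)(0.340)] = 0.221 m.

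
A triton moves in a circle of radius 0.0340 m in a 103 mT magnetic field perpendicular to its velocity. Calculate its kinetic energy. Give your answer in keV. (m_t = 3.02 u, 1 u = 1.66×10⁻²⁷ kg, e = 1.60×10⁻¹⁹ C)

v = qBr/m = (1×1.60×10^-19)(0.103)(0.0340) / (5.01×10^-27) = 1.12×10^5 m/s.
K = ½mv² = 0.5·(5.01×10^-27)·(1.12×10^5)² = 3.13×10^-17 J = 0.196 keV.

K ≈ 0.196 keV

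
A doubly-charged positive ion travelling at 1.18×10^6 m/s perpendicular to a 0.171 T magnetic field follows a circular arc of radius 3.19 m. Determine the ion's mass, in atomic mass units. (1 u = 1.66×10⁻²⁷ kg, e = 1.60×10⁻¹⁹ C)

m ≈ 89.1 u

qvB = mv²/r ⇒ m = qBr/v.
m = (2×1.60×10^-19)(0.171)(3.19) / (1.18×10^6) = 1.48×10^-25 kg = 89.1 u.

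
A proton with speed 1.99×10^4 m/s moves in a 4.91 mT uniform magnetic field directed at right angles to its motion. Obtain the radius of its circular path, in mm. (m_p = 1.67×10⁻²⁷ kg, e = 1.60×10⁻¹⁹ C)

r ≈ 42.3 mm

The magnetic force provides the centripetal force: qvB = mv²/r, so r = mv/(qB).
r = (1.67×10^-27 kg)(1.99×10^4 m/s) / [(1×1.60×10^-19 C)(4.91×10^-3 T)] = 0.0423 m.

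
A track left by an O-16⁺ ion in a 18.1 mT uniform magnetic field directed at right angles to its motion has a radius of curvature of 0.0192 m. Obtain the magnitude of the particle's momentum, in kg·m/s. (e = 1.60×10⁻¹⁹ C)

p ≈ 5.56×10^-23 kg·m/s

Since qvB = mv²/r, the momentum p = mv = qBr.
p = (1×1.60×10^-19)(0.0181)(0.0192) = 5.56×10^-23 kg·m/s.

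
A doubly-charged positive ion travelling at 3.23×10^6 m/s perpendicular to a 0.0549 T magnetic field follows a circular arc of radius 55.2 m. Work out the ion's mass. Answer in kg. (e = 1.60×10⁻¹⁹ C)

qvB = mv²/r ⇒ m = qBr/v.
m = (2×1.60×10^-19)(0.0549)(55.2) / (3.23×10^6) = 3.00×10^-25 kg.

m ≈ 3.00×10^-25 kg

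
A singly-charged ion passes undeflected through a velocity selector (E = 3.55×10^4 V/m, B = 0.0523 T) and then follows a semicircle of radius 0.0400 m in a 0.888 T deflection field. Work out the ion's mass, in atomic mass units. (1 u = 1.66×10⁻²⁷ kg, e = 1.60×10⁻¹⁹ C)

v = E/B₁ = 6.79×10^5 m/s.
From r = mv/(qB₂), m = qB₂r/v = (1×1.60×10^-19)(0.888)(0.0400) / (6.79×10^5) = 8.37×10^-27 kg.
In atomic mass units: m = 8.37×10^-27 / 1.66×10^-27 = 5.04 u.

m ≈ 5.04 u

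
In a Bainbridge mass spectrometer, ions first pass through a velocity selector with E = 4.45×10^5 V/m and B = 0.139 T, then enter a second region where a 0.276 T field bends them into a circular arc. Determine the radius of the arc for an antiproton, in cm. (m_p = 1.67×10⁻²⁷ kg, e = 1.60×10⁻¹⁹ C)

The selector passes v = E/B = 4.45×10^5/0.139 = 3.20×10^6 m/s.
In the deflection region, r = mv/(qB₂) = (1.67×10^-27)(3.20×10^6) / [(1×1.60×10^-19)(0.276)] = 0.121 m.

r ≈ 12.1 cm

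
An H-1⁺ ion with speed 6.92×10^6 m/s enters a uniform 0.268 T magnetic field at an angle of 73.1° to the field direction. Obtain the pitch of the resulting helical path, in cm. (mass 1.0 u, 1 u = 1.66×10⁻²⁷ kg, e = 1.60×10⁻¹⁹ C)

pitch ≈ 48.9 cm

The velocity component along B is v∥ = v cos73.1° = 2.01×10^6 m/s.
The cyclotron period T = 2πm/(qB) = 2.43×10^-7 s is set by m, q, B alone.
Pitch = v∥·T = (2.01×10^6)(2.43×10^-7) = 0.489 m.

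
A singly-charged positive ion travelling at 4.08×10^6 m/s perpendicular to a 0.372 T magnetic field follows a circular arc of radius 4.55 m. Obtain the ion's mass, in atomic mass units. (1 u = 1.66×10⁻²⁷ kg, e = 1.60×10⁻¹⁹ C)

m ≈ 40.0 u

qvB = mv²/r ⇒ m = qBr/v.
m = (1×1.60×10^-19)(0.372)(4.55) / (4.08×10^6) = 6.64×10^-26 kg = 40.0 u.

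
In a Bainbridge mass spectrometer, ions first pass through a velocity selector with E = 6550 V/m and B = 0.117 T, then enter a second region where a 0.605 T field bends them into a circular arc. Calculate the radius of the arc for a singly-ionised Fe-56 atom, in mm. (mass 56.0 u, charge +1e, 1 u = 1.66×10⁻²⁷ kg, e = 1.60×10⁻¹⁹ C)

r ≈ 53.8 mm

The selector passes v = E/B = 6550/0.117 = 5.60×10^4 m/s.
In the deflection region, r = mv/(qB₂) = (9.30×10^-26)(5.60×10^4) / [(1×1.60×10^-19)(0.605)] = 0.0538 m.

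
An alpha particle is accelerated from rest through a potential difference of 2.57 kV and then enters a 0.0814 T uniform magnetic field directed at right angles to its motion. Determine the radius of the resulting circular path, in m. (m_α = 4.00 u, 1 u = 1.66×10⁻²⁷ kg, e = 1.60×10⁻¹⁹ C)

The kinetic energy gained is K = qV = (2×1.60×10^-19)(2570) = 8.22×10^-16 J.
v = √(2K/m) = 4.98×10^5 m/s.
r = mv/(qB) = (6.64×10^-27)(4.98×10^5) / [(2×1.60×10^-19)(0.0814)] = 0.127 m.

r ≈ 0.127 m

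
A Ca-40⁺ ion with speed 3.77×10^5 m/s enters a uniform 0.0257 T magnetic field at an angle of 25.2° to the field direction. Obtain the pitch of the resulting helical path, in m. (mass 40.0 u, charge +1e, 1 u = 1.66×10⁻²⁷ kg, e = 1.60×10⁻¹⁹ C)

pitch ≈ 34.6 m

The velocity component along B is v∥ = v cos25.2° = 3.41×10^5 m/s.
The cyclotron period T = 2πm/(qB) = 1.01×10^-4 s is set by m, q, B alone.
Pitch = v∥·T = (3.41×10^5)(1.01×10^-4) = 34.6 m.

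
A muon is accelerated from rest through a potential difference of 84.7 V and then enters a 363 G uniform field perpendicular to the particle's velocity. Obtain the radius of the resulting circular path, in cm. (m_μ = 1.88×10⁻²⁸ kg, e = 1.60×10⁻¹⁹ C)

r ≈ 1.23 cm

The kinetic energy gained is K = qV = (1×1.60×10^-19)(84.7) = 1.36×10^-17 J.
v = √(2K/m) = 3.80×10^5 m/s.
r = mv/(qB) = (1.88×10^-28)(3.80×10^5) / [(1×1.60×10^-19)(0.0363)] = 0.0123 m.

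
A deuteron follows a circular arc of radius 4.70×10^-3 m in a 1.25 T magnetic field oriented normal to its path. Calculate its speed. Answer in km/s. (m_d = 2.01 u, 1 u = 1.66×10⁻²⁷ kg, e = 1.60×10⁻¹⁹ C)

From qvB = mv²/r, v = qBr/m.
v = (1×1.60×10^-19)(1.25)(4.70×10^-3) / (3.34×10^-27) = 2.82×10^5 m/s.

v ≈ 282 km/s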